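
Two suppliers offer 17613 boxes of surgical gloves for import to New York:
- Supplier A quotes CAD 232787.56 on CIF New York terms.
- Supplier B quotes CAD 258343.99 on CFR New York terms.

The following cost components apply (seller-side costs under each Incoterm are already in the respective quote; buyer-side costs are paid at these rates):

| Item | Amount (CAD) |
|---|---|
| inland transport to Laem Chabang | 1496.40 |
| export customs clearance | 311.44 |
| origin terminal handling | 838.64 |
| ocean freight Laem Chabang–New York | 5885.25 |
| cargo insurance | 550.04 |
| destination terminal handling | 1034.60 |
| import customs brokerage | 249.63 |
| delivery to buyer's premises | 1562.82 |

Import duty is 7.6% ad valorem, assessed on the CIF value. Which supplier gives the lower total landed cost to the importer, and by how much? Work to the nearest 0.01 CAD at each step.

Supplier A is cheaper by CAD 28090.57

Supplier A (CIF):
The CIF price already equals the CIF value: 232787.56
Import duty = 232787.56 × 7.6% = 17691.85
Buyer bears (A): 1034.60 + 249.63 + 1562.82 = 2847.05
Landed cost (A) = invoice 232787.56 + 2847.05 + duty 17691.85 = 253326.46
Supplier B (CFR):
CIF value = CFR price + insurance = 258343.99 + 550.04 = 258894.03
Import duty = 258894.03 × 7.6% = 19675.95
Buyer bears (B): 550.04 + 1034.60 + 249.63 + 1562.82 = 3397.09
Landed cost (B) = invoice 258343.99 + 3397.09 + duty 19675.95 = 281417.03
Difference = |253326.46 − 281417.03| = 28090.57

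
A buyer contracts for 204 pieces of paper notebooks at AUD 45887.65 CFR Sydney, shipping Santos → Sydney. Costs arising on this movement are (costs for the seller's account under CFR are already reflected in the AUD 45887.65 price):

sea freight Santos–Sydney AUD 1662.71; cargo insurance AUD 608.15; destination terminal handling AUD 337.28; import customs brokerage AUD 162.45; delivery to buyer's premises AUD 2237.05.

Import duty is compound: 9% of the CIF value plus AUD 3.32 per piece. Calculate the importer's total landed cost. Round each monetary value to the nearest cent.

CFR: the seller pays costs through ocean freight to the destination port, but not insurance.
Already in the invoice (seller's account under CFR): freight — exclude.
CIF value = CFR price + insurance = 45887.65 + 608.15 = 46495.80
Ad valorem component: 46495.80 × 9% = 4184.62
Specific component: 204 × 3.32 = 677.28
Import duty = 4184.62 + 677.28 = 4861.90
Buyer bears: insurance 608.15 + destination terminal 337.28 + brokerage 162.45 + delivery 2237.05 + duty 4861.90 = 8206.83
Landed cost = invoice 45887.65 + 8206.83 = 54094.48

Total landed cost: AUD 54094.48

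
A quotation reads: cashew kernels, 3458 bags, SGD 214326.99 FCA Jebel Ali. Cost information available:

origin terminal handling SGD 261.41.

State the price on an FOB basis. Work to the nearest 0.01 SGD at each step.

FOB price: SGD 214588.40

From FCA to FOB, the seller additionally bears: origin terminal.
FOB price = 214326.99 + 261.41 = 214588.40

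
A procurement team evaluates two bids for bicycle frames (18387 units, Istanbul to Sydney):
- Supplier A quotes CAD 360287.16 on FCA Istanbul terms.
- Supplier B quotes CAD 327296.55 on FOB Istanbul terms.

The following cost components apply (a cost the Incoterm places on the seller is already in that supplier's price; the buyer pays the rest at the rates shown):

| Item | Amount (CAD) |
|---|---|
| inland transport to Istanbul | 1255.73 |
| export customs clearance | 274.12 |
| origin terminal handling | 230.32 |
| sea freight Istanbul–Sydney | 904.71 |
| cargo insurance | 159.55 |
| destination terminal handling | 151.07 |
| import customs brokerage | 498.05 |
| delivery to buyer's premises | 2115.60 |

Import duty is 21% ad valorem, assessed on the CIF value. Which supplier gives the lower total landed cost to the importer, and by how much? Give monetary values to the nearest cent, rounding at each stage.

Supplier B is cheaper by CAD 40197.33

Supplier A (FCA):
CIF value = FCA price + origin terminal + freight + insurance = 360287.16 + 230.32 + 904.71 + 159.55 = 361581.74
Import duty = 361581.74 × 21% = 75932.17
Buyer bears (A): 230.32 + 904.71 + 159.55 + 151.07 + 498.05 + 2115.60 = 4059.30
Landed cost (A) = invoice 360287.16 + 4059.30 + duty 75932.17 = 440278.63
Supplier B (FOB):
CIF value = FOB price + freight + insurance = 327296.55 + 904.71 + 159.55 = 328360.81
Import duty = 328360.81 × 21% = 68955.77
Buyer bears (B): 904.71 + 159.55 + 151.07 + 498.05 + 2115.60 = 3828.98
Landed cost (B) = invoice 327296.55 + 3828.98 + duty 68955.77 = 400081.30
Difference = |440278.63 − 400081.30| = 40197.33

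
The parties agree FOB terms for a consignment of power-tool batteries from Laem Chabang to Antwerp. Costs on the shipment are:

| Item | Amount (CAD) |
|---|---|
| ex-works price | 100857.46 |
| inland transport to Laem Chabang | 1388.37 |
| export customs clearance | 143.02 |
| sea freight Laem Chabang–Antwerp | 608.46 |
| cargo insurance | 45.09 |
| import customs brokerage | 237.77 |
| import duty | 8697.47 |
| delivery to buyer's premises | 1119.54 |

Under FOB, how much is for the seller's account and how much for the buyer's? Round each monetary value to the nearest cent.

FOB: the seller bears costs until goods are on board at the origin port; the buyer bears freight, insurance and all costs thereafter.
Seller's account: goods 100857.46 + inland to port 1388.37 + export clearance 143.02 = 102388.85
Buyer's account: freight 608.46 + insurance 45.09 + brokerage 237.77 + duty 8697.47 + delivery 1119.54 = 10708.33

Seller: CAD 102388.85; buyer: CAD 10708.33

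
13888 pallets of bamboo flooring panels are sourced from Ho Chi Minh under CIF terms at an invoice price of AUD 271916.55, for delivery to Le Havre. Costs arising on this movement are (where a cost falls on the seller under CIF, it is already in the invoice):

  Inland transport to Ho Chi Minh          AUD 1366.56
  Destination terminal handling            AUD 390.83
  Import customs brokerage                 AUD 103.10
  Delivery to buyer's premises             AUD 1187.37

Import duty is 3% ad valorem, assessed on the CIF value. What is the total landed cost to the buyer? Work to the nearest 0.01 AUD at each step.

Total landed cost: AUD 281755.35

CIF: the seller pays costs through ocean freight and marine insurance to the destination port.
Already in the invoice (seller's account under CIF): inland to port — exclude.
The CIF price already equals the CIF value: 271916.55
Import duty = 271916.55 × 3% = 8157.50
Buyer bears: destination terminal 390.83 + brokerage 103.10 + delivery 1187.37 + duty 8157.50 = 9838.80
Landed cost = invoice 271916.55 + 9838.80 = 281755.35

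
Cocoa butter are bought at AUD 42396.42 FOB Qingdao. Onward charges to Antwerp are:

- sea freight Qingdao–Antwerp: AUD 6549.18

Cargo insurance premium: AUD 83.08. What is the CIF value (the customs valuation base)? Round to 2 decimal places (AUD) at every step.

CIF = FOB price + freight + insurance
CIF = 42396.42 + 6549.18 + 83.08 = 49028.68

CIF value: AUD 49028.68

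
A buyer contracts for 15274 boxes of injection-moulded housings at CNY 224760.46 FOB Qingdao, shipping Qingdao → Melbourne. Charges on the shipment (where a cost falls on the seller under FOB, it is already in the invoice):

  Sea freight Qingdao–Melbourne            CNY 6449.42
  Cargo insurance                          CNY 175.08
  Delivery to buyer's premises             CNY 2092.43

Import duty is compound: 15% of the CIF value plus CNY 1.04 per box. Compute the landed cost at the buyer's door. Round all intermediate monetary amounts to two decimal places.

Total landed cost: CNY 284070.09

FOB: the seller bears costs until goods are on board at the origin port; the buyer bears freight, insurance and all costs thereafter.
CIF value = FOB price + freight + insurance = 224760.46 + 6449.42 + 175.08 = 231384.96
Ad valorem component: 231384.96 × 15% = 34707.74
Specific component: 15274 × 1.04 = 15884.96
Import duty = 34707.74 + 15884.96 = 50592.70
Buyer bears: freight 6449.42 + insurance 175.08 + delivery 2092.43 + duty 50592.70 = 59309.63
Landed cost = invoice 224760.46 + 59309.63 = 284070.09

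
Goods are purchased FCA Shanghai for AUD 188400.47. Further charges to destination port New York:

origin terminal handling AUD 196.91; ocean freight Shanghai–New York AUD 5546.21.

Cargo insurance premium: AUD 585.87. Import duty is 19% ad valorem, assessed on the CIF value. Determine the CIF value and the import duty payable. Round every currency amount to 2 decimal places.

CIF = FCA price + pre-shipment costs + freight + insurance
CIF = 188400.47 + 196.91 + 5546.21 + 585.87 = 194729.46
Import duty = 194729.46 × 19% = 36998.60

CIF value: AUD 194729.46; import duty: AUD 36998.60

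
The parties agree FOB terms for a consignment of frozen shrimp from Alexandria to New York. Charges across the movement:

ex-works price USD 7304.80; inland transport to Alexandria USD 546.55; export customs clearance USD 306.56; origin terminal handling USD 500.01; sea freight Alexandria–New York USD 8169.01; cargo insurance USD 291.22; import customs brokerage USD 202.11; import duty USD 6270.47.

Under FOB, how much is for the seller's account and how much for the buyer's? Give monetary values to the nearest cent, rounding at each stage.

Seller: USD 8657.92; buyer: USD 14932.81

FOB: the seller bears costs until goods are on board at the origin port; the buyer bears freight, insurance and all costs thereafter.
Seller's account: goods 7304.80 + inland to port 546.55 + export clearance 306.56 + origin terminal 500.01 = 8657.92
Buyer's account: freight 8169.01 + insurance 291.22 + brokerage 202.11 + duty 6270.47 = 14932.81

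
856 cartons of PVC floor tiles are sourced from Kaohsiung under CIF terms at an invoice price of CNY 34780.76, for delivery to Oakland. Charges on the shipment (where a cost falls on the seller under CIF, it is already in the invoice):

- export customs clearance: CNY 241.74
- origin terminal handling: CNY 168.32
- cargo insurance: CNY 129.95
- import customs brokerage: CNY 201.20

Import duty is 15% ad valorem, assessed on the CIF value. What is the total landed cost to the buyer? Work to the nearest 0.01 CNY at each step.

CIF: the seller pays costs through ocean freight and marine insurance to the destination port.
Already in the invoice (seller's account under CIF): export clearance, origin terminal, insurance — exclude.
The CIF price already equals the CIF value: 34780.76
Import duty = 34780.76 × 15% = 5217.11
Buyer bears: brokerage 201.20 + duty 5217.11 = 5418.31
Landed cost = invoice 34780.76 + 5418.31 = 40199.07

Total landed cost: CNY 40199.07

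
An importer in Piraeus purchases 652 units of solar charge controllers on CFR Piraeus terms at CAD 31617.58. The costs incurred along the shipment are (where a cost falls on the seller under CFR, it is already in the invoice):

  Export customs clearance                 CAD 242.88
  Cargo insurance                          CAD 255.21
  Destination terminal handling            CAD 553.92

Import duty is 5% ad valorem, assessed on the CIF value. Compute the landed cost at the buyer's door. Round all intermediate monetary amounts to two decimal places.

Total landed cost: CAD 34020.35

CFR: the seller pays costs through ocean freight to the destination port, but not insurance.
Already in the invoice (seller's account under CFR): export clearance — exclude.
CIF value = CFR price + insurance = 31617.58 + 255.21 = 31872.79
Import duty = 31872.79 × 5% = 1593.64
Buyer bears: insurance 255.21 + destination terminal 553.92 + duty 1593.64 = 2402.77
Landed cost = invoice 31617.58 + 2402.77 = 34020.35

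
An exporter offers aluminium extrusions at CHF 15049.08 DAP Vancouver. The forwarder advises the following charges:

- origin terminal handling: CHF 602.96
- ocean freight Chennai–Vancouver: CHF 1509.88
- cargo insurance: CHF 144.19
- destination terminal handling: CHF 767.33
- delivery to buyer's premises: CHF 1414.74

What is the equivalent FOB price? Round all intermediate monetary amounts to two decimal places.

FOB price: CHF 11212.94

Not relevant to the conversion: origin terminal — on the seller under both DAP and FOB; already in the DAP price and stays in the FOB price.
From DAP to FOB, the seller no longer bears: freight, insurance, destination terminal, delivery.
FOB price = 15049.08 − 1509.88 − 144.19 − 767.33 − 1414.74 = 11212.94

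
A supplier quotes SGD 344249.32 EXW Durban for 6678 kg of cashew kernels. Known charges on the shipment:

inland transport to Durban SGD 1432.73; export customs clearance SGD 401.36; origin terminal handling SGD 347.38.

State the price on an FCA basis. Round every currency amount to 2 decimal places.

FCA price: SGD 346083.41

Not relevant to the conversion: origin terminal — on the buyer under both terms; not part of either seller's price.
From EXW to FCA, the seller additionally bears: inland to port, export clearance.
FCA price = 344249.32 + 1432.73 + 401.36 = 346083.41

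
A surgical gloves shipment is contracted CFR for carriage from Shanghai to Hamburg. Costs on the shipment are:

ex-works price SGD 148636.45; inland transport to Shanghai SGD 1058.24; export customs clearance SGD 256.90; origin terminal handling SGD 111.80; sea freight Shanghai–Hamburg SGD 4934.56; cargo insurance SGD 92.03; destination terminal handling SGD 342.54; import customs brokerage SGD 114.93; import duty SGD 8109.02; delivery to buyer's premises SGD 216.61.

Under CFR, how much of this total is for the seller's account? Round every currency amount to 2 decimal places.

Seller's account: SGD 154997.95

CFR: the seller pays costs through ocean freight to the destination port, but not insurance.
Seller's account: goods 148636.45 + inland to port 1058.24 + export clearance 256.90 + origin terminal 111.80 + freight 4934.56 = 154997.95
Buyer's account: insurance 92.03 + destination terminal 342.54 + brokerage 114.93 + duty 8109.02 + delivery 216.61 = 8875.13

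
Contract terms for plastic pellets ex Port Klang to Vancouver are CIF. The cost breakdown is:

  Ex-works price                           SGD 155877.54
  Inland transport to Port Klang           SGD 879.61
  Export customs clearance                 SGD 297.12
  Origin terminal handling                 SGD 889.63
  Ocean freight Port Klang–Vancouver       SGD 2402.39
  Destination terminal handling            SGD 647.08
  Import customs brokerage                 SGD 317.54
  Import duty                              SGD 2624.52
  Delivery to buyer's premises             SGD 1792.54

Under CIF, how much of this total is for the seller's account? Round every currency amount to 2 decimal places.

Seller's account: SGD 160346.29

CIF: the seller pays costs through ocean freight and marine insurance to the destination port.
Seller's account: goods 155877.54 + inland to port 879.61 + export clearance 297.12 + origin terminal 889.63 + freight 2402.39 = 160346.29
Buyer's account: destination terminal 647.08 + brokerage 317.54 + duty 2624.52 + delivery 1792.54 = 5381.68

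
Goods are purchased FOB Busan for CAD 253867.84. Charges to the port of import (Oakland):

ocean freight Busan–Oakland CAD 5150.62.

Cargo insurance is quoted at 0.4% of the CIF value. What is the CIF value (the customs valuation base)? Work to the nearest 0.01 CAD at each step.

Let C be the CIF value. C = FOB price + freight + 0.4% × C
C − 0.4% × C = 253867.84 + 5150.62
0.996 × C = 259018.46
C = 259018.46 / 0.996 = 260058.69
Insurance premium = 0.4% × 260058.69 = 1040.23

CIF value: CAD 260058.69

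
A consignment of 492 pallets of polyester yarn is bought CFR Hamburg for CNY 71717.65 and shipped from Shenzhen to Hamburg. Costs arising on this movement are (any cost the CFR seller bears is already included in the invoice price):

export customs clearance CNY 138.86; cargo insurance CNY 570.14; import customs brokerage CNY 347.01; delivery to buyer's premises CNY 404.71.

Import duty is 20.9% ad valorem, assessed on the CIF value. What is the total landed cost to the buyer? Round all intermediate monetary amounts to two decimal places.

CFR: the seller pays costs through ocean freight to the destination port, but not insurance.
Already in the invoice (seller's account under CFR): export clearance — exclude.
CIF value = CFR price + insurance = 71717.65 + 570.14 = 72287.79
Import duty = 72287.79 × 20.9% = 15108.15
Buyer bears: insurance 570.14 + brokerage 347.01 + delivery 404.71 + duty 15108.15 = 16430.01
Landed cost = invoice 71717.65 + 16430.01 = 88147.66

Total landed cost: CNY 88147.66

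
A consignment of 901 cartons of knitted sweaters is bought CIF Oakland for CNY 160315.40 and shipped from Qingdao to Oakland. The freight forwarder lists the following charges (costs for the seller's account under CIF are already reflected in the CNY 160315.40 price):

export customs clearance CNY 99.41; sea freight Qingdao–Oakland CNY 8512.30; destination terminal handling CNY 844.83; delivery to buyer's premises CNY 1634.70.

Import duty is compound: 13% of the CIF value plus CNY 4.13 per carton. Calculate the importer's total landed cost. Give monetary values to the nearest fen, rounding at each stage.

CIF: the seller pays costs through ocean freight and marine insurance to the destination port.
Already in the invoice (seller's account under CIF): export clearance, freight — exclude.
The CIF price already equals the CIF value: 160315.40
Ad valorem component: 160315.40 × 13% = 20841.00
Specific component: 901 × 4.13 = 3721.13
Import duty = 20841.00 + 3721.13 = 24562.13
Buyer bears: destination terminal 844.83 + delivery 1634.70 + duty 24562.13 = 27041.66
Landed cost = invoice 160315.40 + 27041.66 = 187357.06

Total landed cost: CNY 187357.06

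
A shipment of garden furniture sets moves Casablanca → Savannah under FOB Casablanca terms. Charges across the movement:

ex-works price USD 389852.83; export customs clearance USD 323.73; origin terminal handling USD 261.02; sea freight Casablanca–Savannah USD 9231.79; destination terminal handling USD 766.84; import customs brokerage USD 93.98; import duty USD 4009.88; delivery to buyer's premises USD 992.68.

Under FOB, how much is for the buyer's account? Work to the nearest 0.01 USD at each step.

FOB: the seller bears costs until goods are on board at the origin port; the buyer bears freight, insurance and all costs thereafter.
Seller's account: goods 389852.83 + export clearance 323.73 + origin terminal 261.02 = 390437.58
Buyer's account: freight 9231.79 + destination terminal 766.84 + brokerage 93.98 + duty 4009.88 + delivery 992.68 = 15095.17

Buyer's account: USD 15095.17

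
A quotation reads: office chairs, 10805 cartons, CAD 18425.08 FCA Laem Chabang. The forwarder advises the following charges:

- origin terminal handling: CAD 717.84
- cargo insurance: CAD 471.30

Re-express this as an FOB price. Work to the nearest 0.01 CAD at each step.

FOB price: CAD 19142.92

Not relevant to the conversion: insurance — on the buyer under both terms; not part of either seller's price.
From FCA to FOB, the seller additionally bears: origin terminal.
FOB price = 18425.08 + 717.84 = 19142.92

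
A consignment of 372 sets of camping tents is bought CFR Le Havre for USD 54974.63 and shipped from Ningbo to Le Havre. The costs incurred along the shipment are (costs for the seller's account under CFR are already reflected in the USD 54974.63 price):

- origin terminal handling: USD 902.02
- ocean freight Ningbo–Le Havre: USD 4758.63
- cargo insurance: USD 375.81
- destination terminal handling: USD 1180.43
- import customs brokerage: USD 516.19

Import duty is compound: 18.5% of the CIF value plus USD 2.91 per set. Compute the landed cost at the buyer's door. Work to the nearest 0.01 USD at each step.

CFR: the seller pays costs through ocean freight to the destination port, but not insurance.
Already in the invoice (seller's account under CFR): origin terminal, freight — exclude.
CIF value = CFR price + insurance = 54974.63 + 375.81 = 55350.44
Ad valorem component: 55350.44 × 18.5% = 10239.83
Specific component: 372 × 2.91 = 1082.52
Import duty = 10239.83 + 1082.52 = 11322.35
Buyer bears: insurance 375.81 + destination terminal 1180.43 + brokerage 516.19 + duty 11322.35 = 13394.78
Landed cost = invoice 54974.63 + 13394.78 = 68369.41

Total landed cost: USD 68369.41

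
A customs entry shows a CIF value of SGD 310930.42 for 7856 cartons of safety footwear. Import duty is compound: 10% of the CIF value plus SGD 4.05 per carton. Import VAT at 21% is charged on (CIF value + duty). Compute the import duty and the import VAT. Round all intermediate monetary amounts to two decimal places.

Import duty: SGD 62909.84; import VAT: SGD 78506.45

Ad valorem component: 310930.42 × 10% = 31093.04
Specific component: 7856 × 4.05 = 31816.80
Import duty = 31093.04 + 31816.80 = 62909.84
VAT base = CIF + duty = 310930.42 + 62909.84 = 373840.26
Import VAT = 373840.26 × 21% = 78506.45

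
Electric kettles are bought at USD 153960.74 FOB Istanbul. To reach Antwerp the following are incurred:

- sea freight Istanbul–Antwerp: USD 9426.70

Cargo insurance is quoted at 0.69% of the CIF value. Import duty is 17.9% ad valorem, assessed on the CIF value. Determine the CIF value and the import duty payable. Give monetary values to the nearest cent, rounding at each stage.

Let C be the CIF value. C = FOB price + freight + 0.69% × C
C − 0.69% × C = 153960.74 + 9426.70
0.9931 × C = 163387.44
C = 163387.44 / 0.9931 = 164522.65
Insurance premium = 0.69% × 164522.65 = 1135.21
Import duty = 164522.65 × 17.9% = 29449.55

CIF value: USD 164522.65; import duty: USD 29449.55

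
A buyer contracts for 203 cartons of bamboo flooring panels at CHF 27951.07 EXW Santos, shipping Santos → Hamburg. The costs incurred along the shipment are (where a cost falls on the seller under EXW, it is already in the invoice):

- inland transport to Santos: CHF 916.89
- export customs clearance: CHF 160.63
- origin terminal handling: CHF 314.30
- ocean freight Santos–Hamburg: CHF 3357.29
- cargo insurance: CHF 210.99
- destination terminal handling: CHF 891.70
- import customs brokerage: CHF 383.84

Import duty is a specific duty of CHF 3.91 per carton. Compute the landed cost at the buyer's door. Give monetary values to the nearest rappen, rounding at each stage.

Total landed cost: CHF 34980.44

EXW: the seller makes goods available at their premises; the buyer bears all onward costs.
CIF value = EXW price + inland to port + export clearance + origin terminal + freight + insurance = 27951.07 + 916.89 + 160.63 + 314.30 + 3357.29 + 210.99 = 32911.17
Import duty = 203 × 3.91 = 793.73
Buyer bears: inland to port 916.89 + export clearance 160.63 + origin terminal 314.30 + freight 3357.29 + insurance 210.99 + destination terminal 891.70 + brokerage 383.84 + duty 793.73 = 7029.37
Landed cost = invoice 27951.07 + 7029.37 = 34980.44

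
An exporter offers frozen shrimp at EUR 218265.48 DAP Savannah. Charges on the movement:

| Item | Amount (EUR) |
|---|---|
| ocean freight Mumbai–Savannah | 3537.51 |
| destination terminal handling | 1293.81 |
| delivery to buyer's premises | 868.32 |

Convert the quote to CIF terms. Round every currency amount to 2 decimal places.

CIF price: EUR 216103.35

Not relevant to the conversion: freight — on the seller under both DAP and CIF; already in the DAP price and stays in the CIF price.
From DAP to CIF, the seller no longer bears: destination terminal, delivery.
CIF price = 218265.48 − 1293.81 − 868.32 = 216103.35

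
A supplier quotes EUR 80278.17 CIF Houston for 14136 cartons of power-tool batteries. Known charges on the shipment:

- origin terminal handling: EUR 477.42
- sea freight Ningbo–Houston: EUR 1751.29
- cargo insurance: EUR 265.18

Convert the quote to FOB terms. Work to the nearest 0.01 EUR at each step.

Not relevant to the conversion: origin terminal — on the seller under both CIF and FOB; already in the CIF price and stays in the FOB price.
From CIF to FOB, the seller no longer bears: freight, insurance.
FOB price = 80278.17 − 1751.29 − 265.18 = 78261.70

FOB price: EUR 78261.70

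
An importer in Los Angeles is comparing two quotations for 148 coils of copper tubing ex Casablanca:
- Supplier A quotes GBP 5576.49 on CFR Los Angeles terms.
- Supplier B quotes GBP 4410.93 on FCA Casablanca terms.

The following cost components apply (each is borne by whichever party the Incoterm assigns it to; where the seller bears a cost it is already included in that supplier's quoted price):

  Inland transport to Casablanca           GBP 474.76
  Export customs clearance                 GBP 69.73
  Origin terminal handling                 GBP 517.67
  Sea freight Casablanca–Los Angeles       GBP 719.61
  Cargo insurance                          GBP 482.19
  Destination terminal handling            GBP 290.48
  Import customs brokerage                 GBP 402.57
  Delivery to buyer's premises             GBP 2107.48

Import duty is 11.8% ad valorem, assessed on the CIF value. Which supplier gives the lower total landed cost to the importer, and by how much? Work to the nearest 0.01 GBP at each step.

Supplier A (CFR):
CIF value = CFR price + insurance = 5576.49 + 482.19 = 6058.68
Import duty = 6058.68 × 11.8% = 714.92
Buyer bears (A): 482.19 + 290.48 + 402.57 + 2107.48 = 3282.72
Landed cost (A) = invoice 5576.49 + 3282.72 + duty 714.92 = 9574.13
Supplier B (FCA):
CIF value = FCA price + origin terminal + freight + insurance = 4410.93 + 517.67 + 719.61 + 482.19 = 6130.40
Import duty = 6130.40 × 11.8% = 723.39
Buyer bears (B): 517.67 + 719.61 + 482.19 + 290.48 + 402.57 + 2107.48 = 4520.00
Landed cost (B) = invoice 4410.93 + 4520.00 + duty 723.39 = 9654.32
Difference = |9574.13 − 9654.32| = 80.19

Supplier A is cheaper by GBP 80.19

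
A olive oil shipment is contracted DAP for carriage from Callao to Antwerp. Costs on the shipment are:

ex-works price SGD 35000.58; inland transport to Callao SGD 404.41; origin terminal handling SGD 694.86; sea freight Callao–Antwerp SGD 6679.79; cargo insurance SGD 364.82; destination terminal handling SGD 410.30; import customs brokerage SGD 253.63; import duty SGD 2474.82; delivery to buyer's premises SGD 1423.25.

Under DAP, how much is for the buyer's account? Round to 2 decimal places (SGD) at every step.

Buyer's account: SGD 2728.45

DAP: the seller bears all costs to the named destination except import duty and clearance.
Seller's account: goods 35000.58 + inland to port 404.41 + origin terminal 694.86 + freight 6679.79 + insurance 364.82 + destination terminal 410.30 + delivery 1423.25 = 44978.01
Buyer's account: brokerage 253.63 + duty 2474.82 = 2728.45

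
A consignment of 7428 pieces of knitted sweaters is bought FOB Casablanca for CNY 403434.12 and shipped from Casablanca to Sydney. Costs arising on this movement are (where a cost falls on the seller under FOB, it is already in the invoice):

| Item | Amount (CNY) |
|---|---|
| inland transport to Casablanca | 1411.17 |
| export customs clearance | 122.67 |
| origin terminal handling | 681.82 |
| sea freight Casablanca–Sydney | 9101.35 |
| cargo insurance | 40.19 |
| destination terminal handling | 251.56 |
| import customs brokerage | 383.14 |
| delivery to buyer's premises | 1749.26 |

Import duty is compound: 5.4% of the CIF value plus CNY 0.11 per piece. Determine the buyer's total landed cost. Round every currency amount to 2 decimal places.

Total landed cost: CNY 438055.79

FOB: the seller bears costs until goods are on board at the origin port; the buyer bears freight, insurance and all costs thereafter.
Already in the invoice (seller's account under FOB): inland to port, export clearance, origin terminal — exclude.
CIF value = FOB price + freight + insurance = 403434.12 + 9101.35 + 40.19 = 412575.66
Ad valorem component: 412575.66 × 5.4% = 22279.09
Specific component: 7428 × 0.11 = 817.08
Import duty = 22279.09 + 817.08 = 23096.17
Buyer bears: freight 9101.35 + insurance 40.19 + destination terminal 251.56 + brokerage 383.14 + delivery 1749.26 + duty 23096.17 = 34621.67
Landed cost = invoice 403434.12 + 34621.67 = 438055.79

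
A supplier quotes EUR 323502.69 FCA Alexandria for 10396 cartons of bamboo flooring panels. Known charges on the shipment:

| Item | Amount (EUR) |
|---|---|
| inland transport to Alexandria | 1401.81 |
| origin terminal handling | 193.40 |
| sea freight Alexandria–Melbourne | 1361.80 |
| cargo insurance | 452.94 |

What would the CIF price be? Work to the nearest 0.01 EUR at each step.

CIF price: EUR 325510.83

Not relevant to the conversion: inland to port — on the seller under both FCA and CIF; already in the FCA price and stays in the CIF price.
From FCA to CIF, the seller additionally bears: origin terminal, freight, insurance.
CIF price = 323502.69 + 193.40 + 1361.80 + 452.94 = 325510.83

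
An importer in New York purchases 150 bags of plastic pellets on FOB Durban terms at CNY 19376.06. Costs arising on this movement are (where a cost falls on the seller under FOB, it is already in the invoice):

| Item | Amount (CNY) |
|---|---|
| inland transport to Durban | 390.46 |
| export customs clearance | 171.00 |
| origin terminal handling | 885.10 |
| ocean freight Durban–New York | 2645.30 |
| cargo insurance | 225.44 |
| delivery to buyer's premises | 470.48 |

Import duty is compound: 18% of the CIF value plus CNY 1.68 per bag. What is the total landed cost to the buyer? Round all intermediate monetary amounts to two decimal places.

FOB: the seller bears costs until goods are on board at the origin port; the buyer bears freight, insurance and all costs thereafter.
Already in the invoice (seller's account under FOB): inland to port, export clearance, origin terminal — exclude.
CIF value = FOB price + freight + insurance = 19376.06 + 2645.30 + 225.44 = 22246.80
Ad valorem component: 22246.80 × 18% = 4004.42
Specific component: 150 × 1.68 = 252.00
Import duty = 4004.42 + 252.00 = 4256.42
Buyer bears: freight 2645.30 + insurance 225.44 + delivery 470.48 + duty 4256.42 = 7597.64
Landed cost = invoice 19376.06 + 7597.64 = 26973.70

Total landed cost: CNY 26973.70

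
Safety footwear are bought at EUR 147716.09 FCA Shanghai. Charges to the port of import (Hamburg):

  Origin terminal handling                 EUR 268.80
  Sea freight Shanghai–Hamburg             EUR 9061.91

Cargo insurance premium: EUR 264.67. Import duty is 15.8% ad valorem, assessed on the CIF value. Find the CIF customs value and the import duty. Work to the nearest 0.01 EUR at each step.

CIF = FCA price + pre-shipment costs + freight + insurance
CIF = 147716.09 + 268.80 + 9061.91 + 264.67 = 157311.47
Import duty = 157311.47 × 15.8% = 24855.21

CIF value: EUR 157311.47; import duty: EUR 24855.21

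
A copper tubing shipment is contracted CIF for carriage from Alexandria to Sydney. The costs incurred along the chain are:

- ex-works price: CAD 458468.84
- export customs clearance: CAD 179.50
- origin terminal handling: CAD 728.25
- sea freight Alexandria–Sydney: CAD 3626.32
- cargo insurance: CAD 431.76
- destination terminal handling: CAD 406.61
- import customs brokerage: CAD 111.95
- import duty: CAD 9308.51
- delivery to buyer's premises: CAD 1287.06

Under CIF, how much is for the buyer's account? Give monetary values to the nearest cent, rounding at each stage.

Buyer's account: CAD 11114.13

CIF: the seller pays costs through ocean freight and marine insurance to the destination port.
Seller's account: goods 458468.84 + export clearance 179.50 + origin terminal 728.25 + freight 3626.32 + insurance 431.76 = 463434.67
Buyer's account: destination terminal 406.61 + brokerage 111.95 + duty 9308.51 + delivery 1287.06 = 11114.13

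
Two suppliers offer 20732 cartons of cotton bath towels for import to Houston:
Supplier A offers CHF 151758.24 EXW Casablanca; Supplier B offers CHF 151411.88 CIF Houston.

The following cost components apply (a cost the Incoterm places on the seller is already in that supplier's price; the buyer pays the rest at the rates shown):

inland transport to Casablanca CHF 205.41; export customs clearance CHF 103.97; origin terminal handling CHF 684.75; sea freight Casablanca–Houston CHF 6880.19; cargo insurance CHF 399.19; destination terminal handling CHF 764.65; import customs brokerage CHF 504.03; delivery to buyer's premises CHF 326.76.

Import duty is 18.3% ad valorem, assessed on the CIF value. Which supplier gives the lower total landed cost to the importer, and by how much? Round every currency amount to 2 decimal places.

Supplier B is cheaper by CHF 10197.31

Supplier A (EXW):
CIF value = EXW price + inland to port + export clearance + origin terminal + freight + insurance = 151758.24 + 205.41 + 103.97 + 684.75 + 6880.19 + 399.19 = 160031.75
Import duty = 160031.75 × 18.3% = 29285.81
Buyer bears (A): 205.41 + 103.97 + 684.75 + 6880.19 + 399.19 + 764.65 + 504.03 + 326.76 = 9868.95
Landed cost (A) = invoice 151758.24 + 9868.95 + duty 29285.81 = 190913.00
Supplier B (CIF):
The CIF price already equals the CIF value: 151411.88
Import duty = 151411.88 × 18.3% = 27708.37
Buyer bears (B): 764.65 + 504.03 + 326.76 = 1595.44
Landed cost (B) = invoice 151411.88 + 1595.44 + duty 27708.37 = 180715.69
Difference = |190913.00 − 180715.69| = 10197.31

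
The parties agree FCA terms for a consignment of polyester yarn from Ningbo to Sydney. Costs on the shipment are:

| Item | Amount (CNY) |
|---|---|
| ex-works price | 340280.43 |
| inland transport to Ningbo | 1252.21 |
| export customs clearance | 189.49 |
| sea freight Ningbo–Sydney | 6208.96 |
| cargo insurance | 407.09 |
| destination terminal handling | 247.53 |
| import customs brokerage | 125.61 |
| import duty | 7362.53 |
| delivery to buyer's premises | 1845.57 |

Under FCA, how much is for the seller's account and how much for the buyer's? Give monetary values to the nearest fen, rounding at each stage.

Seller: CNY 341722.13; buyer: CNY 16197.29

FCA: the seller delivers export-cleared goods to the carrier; the buyer bears costs from that point.
Seller's account: goods 340280.43 + inland to port 1252.21 + export clearance 189.49 = 341722.13
Buyer's account: freight 6208.96 + insurance 407.09 + destination terminal 247.53 + brokerage 125.61 + duty 7362.53 + delivery 1845.57 = 16197.29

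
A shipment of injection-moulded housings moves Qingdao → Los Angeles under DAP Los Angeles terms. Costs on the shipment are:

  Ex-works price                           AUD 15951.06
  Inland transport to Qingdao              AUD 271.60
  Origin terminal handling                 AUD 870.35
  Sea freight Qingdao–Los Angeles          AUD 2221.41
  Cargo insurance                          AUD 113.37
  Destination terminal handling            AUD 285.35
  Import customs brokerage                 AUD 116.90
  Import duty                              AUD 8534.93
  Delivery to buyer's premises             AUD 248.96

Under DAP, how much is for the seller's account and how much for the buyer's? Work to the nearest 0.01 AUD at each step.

DAP: the seller bears all costs to the named destination except import duty and clearance.
Seller's account: goods 15951.06 + inland to port 271.60 + origin terminal 870.35 + freight 2221.41 + insurance 113.37 + destination terminal 285.35 + delivery 248.96 = 19962.10
Buyer's account: brokerage 116.90 + duty 8534.93 = 8651.83

Seller: AUD 19962.10; buyer: AUD 8651.83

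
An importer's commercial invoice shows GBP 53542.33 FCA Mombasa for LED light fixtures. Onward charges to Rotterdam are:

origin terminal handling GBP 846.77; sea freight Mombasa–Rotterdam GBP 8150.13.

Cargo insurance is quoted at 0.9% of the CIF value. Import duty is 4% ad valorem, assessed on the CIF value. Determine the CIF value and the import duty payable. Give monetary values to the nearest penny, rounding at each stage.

Let C be the CIF value. C = FCA price + pre-shipment costs + freight + 0.9% × C
C − 0.9% × C = 53542.33 + 846.77 + 8150.13
0.991 × C = 62539.23
C = 62539.23 / 0.991 = 63107.19
Insurance premium = 0.9% × 63107.19 = 567.96
Import duty = 63107.19 × 4% = 2524.29

CIF value: GBP 63107.19; import duty: GBP 2524.29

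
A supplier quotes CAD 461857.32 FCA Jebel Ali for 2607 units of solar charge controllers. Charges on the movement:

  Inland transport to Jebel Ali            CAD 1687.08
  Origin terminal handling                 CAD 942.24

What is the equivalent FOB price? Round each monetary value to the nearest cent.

FOB price: CAD 462799.56

Not relevant to the conversion: inland to port — on the seller under both FCA and FOB; already in the FCA price and stays in the FOB price.
From FCA to FOB, the seller additionally bears: origin terminal.
FOB price = 461857.32 + 942.24 = 462799.56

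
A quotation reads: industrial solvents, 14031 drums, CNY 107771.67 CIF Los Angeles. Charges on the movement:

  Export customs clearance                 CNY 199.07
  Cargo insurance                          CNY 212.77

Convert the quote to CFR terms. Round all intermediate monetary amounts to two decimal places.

CFR price: CNY 107558.90

Not relevant to the conversion: export clearance — on the seller under both CIF and CFR; already in the CIF price and stays in the CFR price.
From CIF to CFR, the seller no longer bears: insurance.
CFR price = 107771.67 − 212.77 = 107558.90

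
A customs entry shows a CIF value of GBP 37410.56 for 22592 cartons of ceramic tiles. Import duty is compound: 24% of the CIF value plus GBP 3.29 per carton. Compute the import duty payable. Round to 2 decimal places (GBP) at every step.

Import duty: GBP 83306.21

Ad valorem component: 37410.56 × 24% = 8978.53
Specific component: 22592 × 3.29 = 74327.68
Import duty = 8978.53 + 74327.68 = 83306.21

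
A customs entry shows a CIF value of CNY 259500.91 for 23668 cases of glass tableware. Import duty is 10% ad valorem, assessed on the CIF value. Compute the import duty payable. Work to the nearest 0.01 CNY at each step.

Import duty: CNY 25950.09

Import duty = 259500.91 × 10% = 25950.09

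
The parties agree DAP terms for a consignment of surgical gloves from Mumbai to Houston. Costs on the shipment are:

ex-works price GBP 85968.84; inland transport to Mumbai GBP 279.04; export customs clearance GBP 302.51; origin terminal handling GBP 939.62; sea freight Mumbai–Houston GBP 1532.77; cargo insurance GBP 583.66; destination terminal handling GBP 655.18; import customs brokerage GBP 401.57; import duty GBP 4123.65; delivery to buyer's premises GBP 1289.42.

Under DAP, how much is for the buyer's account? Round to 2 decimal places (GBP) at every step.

DAP: the seller bears all costs to the named destination except import duty and clearance.
Seller's account: goods 85968.84 + inland to port 279.04 + export clearance 302.51 + origin terminal 939.62 + freight 1532.77 + insurance 583.66 + destination terminal 655.18 + delivery 1289.42 = 91551.04
Buyer's account: brokerage 401.57 + duty 4123.65 = 4525.22

Buyer's account: GBP 4525.22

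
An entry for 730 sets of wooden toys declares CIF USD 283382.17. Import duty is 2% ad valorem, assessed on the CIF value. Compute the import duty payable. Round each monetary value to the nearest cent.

Import duty: USD 5667.64

Import duty = 283382.17 × 2% = 5667.64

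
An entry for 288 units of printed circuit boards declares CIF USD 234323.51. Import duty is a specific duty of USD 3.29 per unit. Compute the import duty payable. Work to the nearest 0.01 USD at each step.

Import duty: USD 947.52

Import duty = 288 × 3.29 = 947.52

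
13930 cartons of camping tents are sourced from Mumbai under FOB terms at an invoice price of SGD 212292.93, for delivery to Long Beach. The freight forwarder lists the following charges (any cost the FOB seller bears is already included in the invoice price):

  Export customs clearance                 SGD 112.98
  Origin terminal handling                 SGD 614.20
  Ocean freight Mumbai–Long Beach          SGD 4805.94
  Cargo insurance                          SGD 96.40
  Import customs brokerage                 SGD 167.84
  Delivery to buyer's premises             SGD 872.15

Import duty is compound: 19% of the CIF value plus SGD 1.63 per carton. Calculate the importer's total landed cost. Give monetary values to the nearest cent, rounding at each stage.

Total landed cost: SGD 282208.26

FOB: the seller bears costs until goods are on board at the origin port; the buyer bears freight, insurance and all costs thereafter.
Already in the invoice (seller's account under FOB): export clearance, origin terminal — exclude.
CIF value = FOB price + freight + insurance = 212292.93 + 4805.94 + 96.40 = 217195.27
Ad valorem component: 217195.27 × 19% = 41267.10
Specific component: 13930 × 1.63 = 22705.90
Import duty = 41267.10 + 22705.90 = 63973.00
Buyer bears: freight 4805.94 + insurance 96.40 + brokerage 167.84 + delivery 872.15 + duty 63973.00 = 69915.33
Landed cost = invoice 212292.93 + 69915.33 = 282208.26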